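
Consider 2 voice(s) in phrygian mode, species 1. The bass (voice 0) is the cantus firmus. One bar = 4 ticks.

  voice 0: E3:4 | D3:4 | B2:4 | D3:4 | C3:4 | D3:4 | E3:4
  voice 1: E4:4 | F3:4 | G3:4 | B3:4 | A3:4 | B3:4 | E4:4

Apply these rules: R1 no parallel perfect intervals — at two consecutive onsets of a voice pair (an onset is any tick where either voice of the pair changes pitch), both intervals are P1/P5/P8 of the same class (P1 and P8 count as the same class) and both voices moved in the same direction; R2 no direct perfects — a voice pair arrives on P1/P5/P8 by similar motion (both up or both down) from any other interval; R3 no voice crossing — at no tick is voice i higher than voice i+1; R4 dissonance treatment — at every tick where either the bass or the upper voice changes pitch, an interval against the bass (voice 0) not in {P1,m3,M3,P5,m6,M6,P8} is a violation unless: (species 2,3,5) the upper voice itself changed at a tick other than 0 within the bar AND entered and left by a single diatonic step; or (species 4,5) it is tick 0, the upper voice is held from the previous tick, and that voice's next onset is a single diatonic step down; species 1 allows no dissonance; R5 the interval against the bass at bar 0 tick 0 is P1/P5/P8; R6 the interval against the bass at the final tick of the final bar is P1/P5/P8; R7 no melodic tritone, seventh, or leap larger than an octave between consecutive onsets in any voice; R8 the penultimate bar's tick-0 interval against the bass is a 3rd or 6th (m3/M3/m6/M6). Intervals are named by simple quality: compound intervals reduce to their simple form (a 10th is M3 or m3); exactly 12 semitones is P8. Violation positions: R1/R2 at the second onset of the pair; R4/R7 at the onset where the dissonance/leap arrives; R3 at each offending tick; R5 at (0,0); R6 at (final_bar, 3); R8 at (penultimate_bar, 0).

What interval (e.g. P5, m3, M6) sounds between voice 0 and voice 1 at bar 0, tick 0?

voice 0=E3 voice 1=E4 -> P8

P8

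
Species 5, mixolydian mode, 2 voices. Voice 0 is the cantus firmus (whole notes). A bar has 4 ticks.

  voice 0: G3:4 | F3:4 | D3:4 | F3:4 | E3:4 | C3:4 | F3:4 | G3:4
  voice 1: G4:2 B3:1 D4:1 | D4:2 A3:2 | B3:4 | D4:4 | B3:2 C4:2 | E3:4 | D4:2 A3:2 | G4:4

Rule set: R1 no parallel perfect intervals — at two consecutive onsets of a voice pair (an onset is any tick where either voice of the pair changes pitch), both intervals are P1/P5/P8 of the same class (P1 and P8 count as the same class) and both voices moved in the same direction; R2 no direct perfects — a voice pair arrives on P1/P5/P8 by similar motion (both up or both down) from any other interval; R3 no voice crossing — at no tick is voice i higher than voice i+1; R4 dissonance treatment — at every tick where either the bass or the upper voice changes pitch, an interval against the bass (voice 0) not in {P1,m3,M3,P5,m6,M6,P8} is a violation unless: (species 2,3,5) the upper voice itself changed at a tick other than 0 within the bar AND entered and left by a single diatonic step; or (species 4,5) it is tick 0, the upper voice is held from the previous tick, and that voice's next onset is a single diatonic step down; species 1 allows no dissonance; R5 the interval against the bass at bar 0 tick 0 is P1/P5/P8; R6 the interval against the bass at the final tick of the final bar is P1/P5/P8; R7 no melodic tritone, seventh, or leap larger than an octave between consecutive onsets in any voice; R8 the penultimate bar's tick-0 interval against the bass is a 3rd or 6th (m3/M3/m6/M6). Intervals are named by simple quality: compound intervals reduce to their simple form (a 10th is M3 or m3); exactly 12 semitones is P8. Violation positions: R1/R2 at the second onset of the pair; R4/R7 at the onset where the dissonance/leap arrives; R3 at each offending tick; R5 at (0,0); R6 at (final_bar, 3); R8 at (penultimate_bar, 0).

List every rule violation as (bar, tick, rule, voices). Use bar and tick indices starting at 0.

bar 0: v0=G3 v1=G4 downbeat P8
bar 1: v0=F3 v1=D4 downbeat M6
bar 2: v0=D3 v1=B3 downbeat M6
bar 3: v0=F3 v1=D4 downbeat M6
bar 4: v0=E3 v1=B3 downbeat P5
bar 5: v0=C3 v1=E3 downbeat M3
bar 6: v0=F3 v1=D4 downbeat M6
bar 7: v0=G3 v1=G4 downbeat P8
  -> R2 @ bar 4 tick 0 v(0, 1): F3/D4 M6 -> E3/B3 P5 similar
  -> R7 @ bar 6 tick 0 v(1,): E3->D4 leap 10st
  -> R2 @ bar 7 tick 0 v(0, 1): F3/A3 M3 -> G3/G4 P8 similar
  -> R7 @ bar 7 tick 0 v(1,): A3->G4 leap 10st

(4, 0, R2, (0, 1))
(6, 0, R7, (1,))
(7, 0, R2, (0, 1))
(7, 0, R7, (1,))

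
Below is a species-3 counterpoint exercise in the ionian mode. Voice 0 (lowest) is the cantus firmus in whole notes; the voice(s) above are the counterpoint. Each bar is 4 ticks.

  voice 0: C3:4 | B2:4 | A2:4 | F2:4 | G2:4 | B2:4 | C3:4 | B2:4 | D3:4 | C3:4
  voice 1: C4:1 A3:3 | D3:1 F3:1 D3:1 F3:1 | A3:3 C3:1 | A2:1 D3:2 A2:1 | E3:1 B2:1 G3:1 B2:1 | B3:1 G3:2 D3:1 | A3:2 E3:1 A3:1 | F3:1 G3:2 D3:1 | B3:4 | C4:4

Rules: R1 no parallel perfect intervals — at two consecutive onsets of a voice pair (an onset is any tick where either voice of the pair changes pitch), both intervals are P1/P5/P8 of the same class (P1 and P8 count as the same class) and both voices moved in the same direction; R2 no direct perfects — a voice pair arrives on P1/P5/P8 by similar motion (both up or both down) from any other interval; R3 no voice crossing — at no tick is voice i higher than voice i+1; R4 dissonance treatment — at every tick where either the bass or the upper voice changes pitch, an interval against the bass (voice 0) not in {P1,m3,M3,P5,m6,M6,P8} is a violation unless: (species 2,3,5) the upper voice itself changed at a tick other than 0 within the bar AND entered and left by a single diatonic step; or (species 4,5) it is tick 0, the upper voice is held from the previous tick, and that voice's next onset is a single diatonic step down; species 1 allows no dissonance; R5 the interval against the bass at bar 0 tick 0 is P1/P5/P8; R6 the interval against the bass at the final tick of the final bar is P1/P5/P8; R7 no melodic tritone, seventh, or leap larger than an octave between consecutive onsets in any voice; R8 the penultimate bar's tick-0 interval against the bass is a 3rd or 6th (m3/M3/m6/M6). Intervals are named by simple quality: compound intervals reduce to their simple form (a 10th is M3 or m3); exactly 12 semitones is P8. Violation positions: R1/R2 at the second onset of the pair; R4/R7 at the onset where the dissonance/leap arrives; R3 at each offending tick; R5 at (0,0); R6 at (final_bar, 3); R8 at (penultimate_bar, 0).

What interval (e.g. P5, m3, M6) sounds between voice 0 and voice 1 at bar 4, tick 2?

P8

voice 0=G2 voice 1=G3 -> P8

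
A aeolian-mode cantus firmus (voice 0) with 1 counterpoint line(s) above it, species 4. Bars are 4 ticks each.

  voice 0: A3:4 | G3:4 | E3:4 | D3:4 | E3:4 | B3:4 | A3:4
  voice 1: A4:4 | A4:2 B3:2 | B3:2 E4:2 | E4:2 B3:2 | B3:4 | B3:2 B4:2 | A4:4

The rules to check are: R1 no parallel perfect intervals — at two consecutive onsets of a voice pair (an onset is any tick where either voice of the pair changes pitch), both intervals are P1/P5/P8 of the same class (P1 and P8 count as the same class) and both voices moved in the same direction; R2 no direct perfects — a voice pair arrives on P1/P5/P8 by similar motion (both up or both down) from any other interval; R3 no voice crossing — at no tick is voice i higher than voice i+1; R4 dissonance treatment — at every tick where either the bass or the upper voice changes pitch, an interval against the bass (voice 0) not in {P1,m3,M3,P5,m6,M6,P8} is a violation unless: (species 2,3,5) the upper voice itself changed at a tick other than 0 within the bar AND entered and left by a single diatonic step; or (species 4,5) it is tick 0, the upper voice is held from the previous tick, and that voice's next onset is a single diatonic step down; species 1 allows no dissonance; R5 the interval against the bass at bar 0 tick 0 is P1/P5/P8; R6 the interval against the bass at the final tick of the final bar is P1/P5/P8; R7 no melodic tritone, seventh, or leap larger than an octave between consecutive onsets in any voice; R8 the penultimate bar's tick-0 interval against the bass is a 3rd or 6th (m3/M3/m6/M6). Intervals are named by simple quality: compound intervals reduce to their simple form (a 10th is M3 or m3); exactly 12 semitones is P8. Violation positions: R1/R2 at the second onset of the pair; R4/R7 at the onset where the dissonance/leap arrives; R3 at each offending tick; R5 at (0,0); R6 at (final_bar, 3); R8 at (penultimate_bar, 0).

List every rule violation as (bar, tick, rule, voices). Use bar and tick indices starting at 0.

bar 0: v0=A3 v1=A4 downbeat P8
bar 1: v0=G3 v1=A4 downbeat M2
bar 2: v0=E3 v1=B3 downbeat P5
bar 3: v0=D3 v1=E4 downbeat M2
bar 4: v0=E3 v1=B3 downbeat P5
bar 5: v0=B3 v1=B3 downbeat P1
bar 6: v0=A3 v1=A4 downbeat P8
  -> R4 @ bar 1 tick 0 v(0, 1): G3/A4 M2 untreated
  -> R7 @ bar 1 tick 2 v(1,): A4->B3 leap 10st
  -> R4 @ bar 3 tick 0 v(0, 1): D3/E4 M2 untreated
  -> R8 @ bar 5 tick 0 v(0, 1): penult P1 not 3rd/6th
  -> R1 @ bar 6 tick 0 v(0, 1): B3/B4 P8 -> A3/A4 P8 similar

(1, 0, R4, (0, 1))
(1, 2, R7, (1,))
(3, 0, R4, (0, 1))
(5, 0, R8, (0, 1))
(6, 0, R1, (0, 1))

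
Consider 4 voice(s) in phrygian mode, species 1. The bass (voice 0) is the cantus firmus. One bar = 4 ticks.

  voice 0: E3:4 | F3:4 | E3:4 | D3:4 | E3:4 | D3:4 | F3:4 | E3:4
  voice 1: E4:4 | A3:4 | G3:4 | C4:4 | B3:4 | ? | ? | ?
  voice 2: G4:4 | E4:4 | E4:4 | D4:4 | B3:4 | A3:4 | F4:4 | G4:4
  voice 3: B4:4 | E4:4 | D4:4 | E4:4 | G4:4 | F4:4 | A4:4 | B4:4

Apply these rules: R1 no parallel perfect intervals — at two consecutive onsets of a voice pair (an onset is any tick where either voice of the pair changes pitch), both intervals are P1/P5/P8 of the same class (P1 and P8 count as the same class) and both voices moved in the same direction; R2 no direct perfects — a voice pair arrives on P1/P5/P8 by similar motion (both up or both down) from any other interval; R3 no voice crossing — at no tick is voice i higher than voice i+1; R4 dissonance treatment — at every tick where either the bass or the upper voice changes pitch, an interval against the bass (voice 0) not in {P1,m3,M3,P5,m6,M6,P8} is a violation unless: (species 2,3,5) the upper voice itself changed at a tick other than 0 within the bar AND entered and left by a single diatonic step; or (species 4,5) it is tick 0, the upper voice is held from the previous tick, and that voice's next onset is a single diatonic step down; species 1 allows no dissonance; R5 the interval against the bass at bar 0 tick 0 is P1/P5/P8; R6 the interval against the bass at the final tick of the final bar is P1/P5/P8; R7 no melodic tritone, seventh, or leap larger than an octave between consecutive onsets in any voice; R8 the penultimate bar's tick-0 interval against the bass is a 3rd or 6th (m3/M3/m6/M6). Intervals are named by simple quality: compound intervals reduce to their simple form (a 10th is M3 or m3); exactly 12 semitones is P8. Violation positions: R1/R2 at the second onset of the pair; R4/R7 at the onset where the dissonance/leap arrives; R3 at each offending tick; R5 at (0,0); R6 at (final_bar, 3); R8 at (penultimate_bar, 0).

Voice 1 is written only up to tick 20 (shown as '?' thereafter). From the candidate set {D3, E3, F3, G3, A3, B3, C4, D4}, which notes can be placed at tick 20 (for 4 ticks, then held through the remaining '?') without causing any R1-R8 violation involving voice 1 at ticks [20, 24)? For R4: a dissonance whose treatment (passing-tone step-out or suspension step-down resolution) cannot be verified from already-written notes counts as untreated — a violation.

{}

D3: violates R2
E3: violates R4
F3: violates R2,R7
G3: violates R4
A3: violates R1
B3: violates R3
C4: violates R3,R4
D4: violates R3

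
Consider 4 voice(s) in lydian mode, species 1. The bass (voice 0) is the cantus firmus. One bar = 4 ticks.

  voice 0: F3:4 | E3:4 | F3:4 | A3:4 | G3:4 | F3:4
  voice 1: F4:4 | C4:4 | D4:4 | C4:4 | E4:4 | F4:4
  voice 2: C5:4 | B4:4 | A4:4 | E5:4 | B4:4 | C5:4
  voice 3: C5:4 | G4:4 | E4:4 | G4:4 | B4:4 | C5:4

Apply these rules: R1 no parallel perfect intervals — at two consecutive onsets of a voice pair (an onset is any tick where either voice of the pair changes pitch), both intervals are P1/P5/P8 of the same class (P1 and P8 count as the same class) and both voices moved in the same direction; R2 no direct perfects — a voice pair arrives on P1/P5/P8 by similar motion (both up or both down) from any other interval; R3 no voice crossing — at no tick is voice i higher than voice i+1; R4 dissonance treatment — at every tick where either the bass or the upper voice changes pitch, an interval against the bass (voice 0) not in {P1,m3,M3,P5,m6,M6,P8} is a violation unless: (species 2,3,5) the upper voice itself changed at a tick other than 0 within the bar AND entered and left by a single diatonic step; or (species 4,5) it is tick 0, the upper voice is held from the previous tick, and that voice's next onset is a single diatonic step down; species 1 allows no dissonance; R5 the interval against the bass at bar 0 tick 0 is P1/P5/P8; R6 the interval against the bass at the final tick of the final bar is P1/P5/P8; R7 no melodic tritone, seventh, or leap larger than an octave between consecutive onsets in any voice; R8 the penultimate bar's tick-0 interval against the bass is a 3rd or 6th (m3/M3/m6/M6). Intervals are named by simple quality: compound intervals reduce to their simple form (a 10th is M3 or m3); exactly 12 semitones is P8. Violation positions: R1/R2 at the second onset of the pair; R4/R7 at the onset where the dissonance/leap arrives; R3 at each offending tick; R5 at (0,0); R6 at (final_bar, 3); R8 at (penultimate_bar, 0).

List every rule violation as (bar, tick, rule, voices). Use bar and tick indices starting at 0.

bar 0: v0=F3 v1=F4 v2=C5 v3=C5 downbeat P5
bar 1: v0=E3 v1=C4 v2=B4 v3=G4 downbeat m3
bar 2: v0=F3 v1=D4 v2=A4 v3=E4 downbeat M7
bar 3: v0=A3 v1=C4 v2=E5 v3=G4 downbeat m7
bar 4: v0=G3 v1=E4 v2=B4 v3=B4 downbeat M3
bar 5: v0=F3 v1=F4 v2=C5 v3=C5 downbeat P5
  -> R1 @ bar 1 tick 0 v(0, 2): F3/C5 P5 -> E3/B4 P5 similar
  -> R1 @ bar 1 tick 0 v(1, 3): F4/C5 P5 -> C4/G4 P5 similar
  -> R3 @ bar 1 tick 0 v(2, 3): B4 above G4
  -> R3 @ bar 1 tick 1 v(2, 3): B4 above G4
  -> R3 @ bar 1 tick 2 v(2, 3): B4 above G4
  -> R3 @ bar 1 tick 3 v(2, 3): B4 above G4
  -> R3 @ bar 2 tick 0 v(2, 3): A4 above E4
  -> R4 @ bar 2 tick 0 v(0, 3): F3/E4 M7 untreated
  -> R3 @ bar 2 tick 1 v(2, 3): A4 above E4
  -> R3 @ bar 2 tick 2 v(2, 3): A4 above E4
  -> R3 @ bar 2 tick 3 v(2, 3): A4 above E4
  -> R2 @ bar 3 tick 0 v(0, 2): F3/A4 M3 -> A3/E5 P5 similar
  -> R3 @ bar 3 tick 0 v(2, 3): E5 above G4
  -> R4 @ bar 3 tick 0 v(0, 3): A3/G4 m7 untreated
  -> R3 @ bar 3 tick 1 v(2, 3): E5 above G4
  -> R3 @ bar 3 tick 2 v(2, 3): E5 above G4
  -> R3 @ bar 3 tick 3 v(2, 3): E5 above G4
  -> R1 @ bar 4 tick 0 v(1, 3): C4/G4 P5 -> E4/B4 P5 similar
  -> R1 @ bar 5 tick 0 v(1, 2): E4/B4 P5 -> F4/C5 P5 similar
  -> R1 @ bar 5 tick 0 v(1, 3): E4/B4 P5 -> F4/C5 P5 similar
  -> R1 @ bar 5 tick 0 v(2, 3): B4/B4 P1 -> C5/C5 P1 similar

(1, 0, R1, (0, 2))
(1, 0, R1, (1, 3))
(1, 0, R3, (2, 3))
(1, 1, R3, (2, 3))
(1, 2, R3, (2, 3))
(1, 3, R3, (2, 3))
(2, 0, R3, (2, 3))
(2, 0, R4, (0, 3))
(2, 1, R3, (2, 3))
(2, 2, R3, (2, 3))
(2, 3, R3, (2, 3))
(3, 0, R2, (0, 2))
(3, 0, R3, (2, 3))
(3, 0, R4, (0, 3))
(3, 1, R3, (2, 3))
(3, 2, R3, (2, 3))
(3, 3, R3, (2, 3))
(4, 0, R1, (1, 3))
(5, 0, R1, (1, 2))
(5, 0, R1, (1, 3))
(5, 0, R1, (2, 3))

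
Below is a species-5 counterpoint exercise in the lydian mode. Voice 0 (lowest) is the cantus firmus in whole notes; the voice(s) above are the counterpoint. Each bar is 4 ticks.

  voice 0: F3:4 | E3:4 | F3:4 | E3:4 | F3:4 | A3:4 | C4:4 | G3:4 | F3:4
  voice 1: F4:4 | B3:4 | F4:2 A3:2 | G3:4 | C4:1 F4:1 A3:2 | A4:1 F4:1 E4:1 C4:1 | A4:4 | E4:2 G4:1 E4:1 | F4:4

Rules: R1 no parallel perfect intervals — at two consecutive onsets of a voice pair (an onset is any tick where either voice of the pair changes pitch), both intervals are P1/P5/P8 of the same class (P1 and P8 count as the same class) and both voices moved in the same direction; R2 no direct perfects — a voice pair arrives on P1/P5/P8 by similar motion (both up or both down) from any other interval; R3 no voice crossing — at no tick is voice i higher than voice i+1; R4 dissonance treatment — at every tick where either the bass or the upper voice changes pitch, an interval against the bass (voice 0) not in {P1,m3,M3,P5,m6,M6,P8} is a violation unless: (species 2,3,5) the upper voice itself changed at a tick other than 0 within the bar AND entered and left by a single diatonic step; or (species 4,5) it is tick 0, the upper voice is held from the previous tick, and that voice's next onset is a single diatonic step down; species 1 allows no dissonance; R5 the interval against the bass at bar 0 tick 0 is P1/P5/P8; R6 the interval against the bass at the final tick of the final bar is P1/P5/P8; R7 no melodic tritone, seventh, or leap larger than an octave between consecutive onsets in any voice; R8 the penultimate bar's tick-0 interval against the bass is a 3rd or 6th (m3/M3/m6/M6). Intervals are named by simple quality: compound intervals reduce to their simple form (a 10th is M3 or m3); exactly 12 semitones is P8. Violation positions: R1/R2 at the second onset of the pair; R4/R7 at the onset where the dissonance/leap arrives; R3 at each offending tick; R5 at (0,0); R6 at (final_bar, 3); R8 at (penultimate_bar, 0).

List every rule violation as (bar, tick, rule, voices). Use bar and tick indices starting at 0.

(1, 0, R2, (0, 1))
(1, 0, R7, (1,))
(2, 0, R2, (0, 1))
(2, 0, R7, (1,))
(4, 0, R2, (0, 1))
(5, 0, R2, (0, 1))

bar 0: v0=F3 v1=F4 downbeat P8
bar 1: v0=E3 v1=B3 downbeat P5
bar 2: v0=F3 v1=F4 downbeat P8
bar 3: v0=E3 v1=G3 downbeat m3
bar 4: v0=F3 v1=C4 downbeat P5
bar 5: v0=A3 v1=A4 downbeat P8
bar 6: v0=C4 v1=A4 downbeat M6
bar 7: v0=G3 v1=E4 downbeat M6
bar 8: v0=F3 v1=F4 downbeat P8
  -> R2 @ bar 1 tick 0 v(0, 1): F3/F4 P8 -> E3/B3 P5 similar
  -> R7 @ bar 1 tick 0 v(1,): F4->B3 leap 6st
  -> R2 @ bar 2 tick 0 v(0, 1): E3/B3 P5 -> F3/F4 P8 similar
  -> R7 @ bar 2 tick 0 v(1,): B3->F4 leap 6st
  -> R2 @ bar 4 tick 0 v(0, 1): E3/G3 m3 -> F3/C4 P5 similar
  -> R2 @ bar 5 tick 0 v(0, 1): F3/A3 M3 -> A3/A4 P8 similar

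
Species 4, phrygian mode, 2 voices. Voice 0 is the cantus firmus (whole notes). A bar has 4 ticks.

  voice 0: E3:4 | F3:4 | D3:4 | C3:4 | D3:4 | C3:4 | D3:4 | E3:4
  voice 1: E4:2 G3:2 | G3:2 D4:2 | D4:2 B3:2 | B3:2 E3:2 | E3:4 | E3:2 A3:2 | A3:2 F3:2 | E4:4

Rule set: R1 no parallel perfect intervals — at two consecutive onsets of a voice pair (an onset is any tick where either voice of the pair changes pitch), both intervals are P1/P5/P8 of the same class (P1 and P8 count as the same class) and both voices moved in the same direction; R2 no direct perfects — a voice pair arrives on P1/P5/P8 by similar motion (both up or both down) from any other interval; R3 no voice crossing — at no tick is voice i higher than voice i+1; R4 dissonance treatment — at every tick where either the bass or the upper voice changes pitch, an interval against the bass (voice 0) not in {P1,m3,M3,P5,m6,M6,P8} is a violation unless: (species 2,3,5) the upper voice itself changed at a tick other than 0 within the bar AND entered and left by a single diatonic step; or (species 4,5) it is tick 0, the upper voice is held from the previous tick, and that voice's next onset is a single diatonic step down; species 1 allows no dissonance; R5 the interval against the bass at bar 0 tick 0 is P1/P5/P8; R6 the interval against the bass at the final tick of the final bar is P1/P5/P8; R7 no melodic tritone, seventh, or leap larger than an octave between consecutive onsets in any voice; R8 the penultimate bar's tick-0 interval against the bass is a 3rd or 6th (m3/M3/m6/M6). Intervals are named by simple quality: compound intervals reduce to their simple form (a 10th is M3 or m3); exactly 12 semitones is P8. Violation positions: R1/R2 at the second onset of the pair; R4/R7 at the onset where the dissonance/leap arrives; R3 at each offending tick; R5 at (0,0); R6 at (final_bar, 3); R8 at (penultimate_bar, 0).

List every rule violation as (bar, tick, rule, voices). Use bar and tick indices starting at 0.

(1, 0, R4, (0, 1))
(3, 0, R4, (0, 1))
(4, 0, R4, (0, 1))
(6, 0, R8, (0, 1))
(7, 0, R2, (0, 1))
(7, 0, R7, (1,))

bar 0: v0=E3 v1=E4 downbeat P8
bar 1: v0=F3 v1=G3 downbeat M2
bar 2: v0=D3 v1=D4 downbeat P8
bar 3: v0=C3 v1=B3 downbeat M7
bar 4: v0=D3 v1=E3 downbeat M2
bar 5: v0=C3 v1=E3 downbeat M3
bar 6: v0=D3 v1=A3 downbeat P5
bar 7: v0=E3 v1=E4 downbeat P8
  -> R4 @ bar 1 tick 0 v(0, 1): F3/G3 M2 untreated
  -> R4 @ bar 3 tick 0 v(0, 1): C3/B3 M7 untreated
  -> R4 @ bar 4 tick 0 v(0, 1): D3/E3 M2 untreated
  -> R8 @ bar 6 tick 0 v(0, 1): penult P5 not 3rd/6th
  -> R2 @ bar 7 tick 0 v(0, 1): D3/F3 m3 -> E3/E4 P8 similar
  -> R7 @ bar 7 tick 0 v(1,): F3->E4 leap 11st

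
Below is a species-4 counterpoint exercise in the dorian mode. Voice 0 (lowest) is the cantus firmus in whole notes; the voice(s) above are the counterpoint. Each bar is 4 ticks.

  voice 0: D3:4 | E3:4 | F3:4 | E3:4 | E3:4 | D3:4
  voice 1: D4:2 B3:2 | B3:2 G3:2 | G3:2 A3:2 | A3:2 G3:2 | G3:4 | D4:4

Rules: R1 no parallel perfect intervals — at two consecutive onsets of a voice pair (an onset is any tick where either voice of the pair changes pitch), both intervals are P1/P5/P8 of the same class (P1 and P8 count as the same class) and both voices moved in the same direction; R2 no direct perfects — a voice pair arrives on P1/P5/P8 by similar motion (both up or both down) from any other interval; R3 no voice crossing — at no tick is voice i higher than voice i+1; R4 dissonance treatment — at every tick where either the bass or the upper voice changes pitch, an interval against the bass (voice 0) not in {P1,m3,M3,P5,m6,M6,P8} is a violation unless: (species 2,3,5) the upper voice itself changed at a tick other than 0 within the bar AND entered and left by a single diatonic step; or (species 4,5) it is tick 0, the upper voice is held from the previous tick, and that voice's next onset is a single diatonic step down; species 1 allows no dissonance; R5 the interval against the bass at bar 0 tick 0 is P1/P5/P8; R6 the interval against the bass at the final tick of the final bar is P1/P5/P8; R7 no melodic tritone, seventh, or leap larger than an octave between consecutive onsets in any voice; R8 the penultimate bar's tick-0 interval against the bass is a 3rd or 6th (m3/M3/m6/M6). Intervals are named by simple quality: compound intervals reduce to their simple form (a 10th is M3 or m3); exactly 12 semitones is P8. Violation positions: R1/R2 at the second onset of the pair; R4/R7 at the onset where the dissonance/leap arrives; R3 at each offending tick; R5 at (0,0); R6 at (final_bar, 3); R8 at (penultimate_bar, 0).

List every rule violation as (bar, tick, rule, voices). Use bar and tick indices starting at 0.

bar 0: v0=D3 v1=D4 downbeat P8
bar 1: v0=E3 v1=B3 downbeat P5
bar 2: v0=F3 v1=G3 downbeat M2
bar 3: v0=E3 v1=A3 downbeat P4
bar 4: v0=E3 v1=G3 downbeat m3
bar 5: v0=D3 v1=D4 downbeat P8
  -> R4 @ bar 2 tick 0 v(0, 1): F3/G3 M2 untreated

(2, 0, R4, (0, 1))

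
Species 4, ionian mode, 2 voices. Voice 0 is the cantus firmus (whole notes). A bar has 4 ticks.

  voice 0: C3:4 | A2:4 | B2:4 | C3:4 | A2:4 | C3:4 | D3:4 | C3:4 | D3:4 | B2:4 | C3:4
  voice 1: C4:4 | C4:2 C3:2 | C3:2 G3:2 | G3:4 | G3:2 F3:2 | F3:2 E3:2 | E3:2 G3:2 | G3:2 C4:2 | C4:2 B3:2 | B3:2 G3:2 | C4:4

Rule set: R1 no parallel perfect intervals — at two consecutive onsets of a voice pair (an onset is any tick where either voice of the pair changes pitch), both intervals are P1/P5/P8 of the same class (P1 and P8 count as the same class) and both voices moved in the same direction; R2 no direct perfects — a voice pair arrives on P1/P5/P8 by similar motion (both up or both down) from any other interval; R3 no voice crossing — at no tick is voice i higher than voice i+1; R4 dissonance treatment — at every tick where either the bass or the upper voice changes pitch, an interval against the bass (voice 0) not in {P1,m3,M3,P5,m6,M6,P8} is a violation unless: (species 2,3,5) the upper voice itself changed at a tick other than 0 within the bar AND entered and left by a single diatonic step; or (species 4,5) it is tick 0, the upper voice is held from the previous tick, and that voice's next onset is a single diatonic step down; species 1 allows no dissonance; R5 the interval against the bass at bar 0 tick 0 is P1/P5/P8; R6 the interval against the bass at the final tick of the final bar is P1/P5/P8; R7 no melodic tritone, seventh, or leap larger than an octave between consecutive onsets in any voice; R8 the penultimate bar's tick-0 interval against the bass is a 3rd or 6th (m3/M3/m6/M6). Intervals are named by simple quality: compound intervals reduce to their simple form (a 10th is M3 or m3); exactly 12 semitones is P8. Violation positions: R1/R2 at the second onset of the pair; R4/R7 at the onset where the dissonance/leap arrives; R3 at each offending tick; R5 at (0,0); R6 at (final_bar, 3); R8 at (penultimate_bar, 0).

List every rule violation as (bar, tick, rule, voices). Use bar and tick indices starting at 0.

(2, 0, R4, (0, 1))
(6, 0, R4, (0, 1))
(6, 2, R4, (0, 1))
(9, 0, R8, (0, 1))
(10, 0, R2, (0, 1))

bar 0: v0=C3 v1=C4 downbeat P8
bar 1: v0=A2 v1=C4 downbeat m3
bar 2: v0=B2 v1=C3 downbeat m2
bar 3: v0=C3 v1=G3 downbeat P5
bar 4: v0=A2 v1=G3 downbeat m7
bar 5: v0=C3 v1=F3 downbeat P4
bar 6: v0=D3 v1=E3 downbeat M2
bar 7: v0=C3 v1=G3 downbeat P5
bar 8: v0=D3 v1=C4 downbeat m7
bar 9: v0=B2 v1=B3 downbeat P8
bar 10: v0=C3 v1=C4 downbeat P8
  -> R4 @ bar 2 tick 0 v(0, 1): B2/C3 m2 untreated
  -> R4 @ bar 6 tick 0 v(0, 1): D3/E3 M2 untreated
  -> R4 @ bar 6 tick 2 v(0, 1): D3/G3 P4 untreated
  -> R8 @ bar 9 tick 0 v(0, 1): penult P8 not 3rd/6th
  -> R2 @ bar 10 tick 0 v(0, 1): B2/G3 m6 -> C3/C4 P8 similar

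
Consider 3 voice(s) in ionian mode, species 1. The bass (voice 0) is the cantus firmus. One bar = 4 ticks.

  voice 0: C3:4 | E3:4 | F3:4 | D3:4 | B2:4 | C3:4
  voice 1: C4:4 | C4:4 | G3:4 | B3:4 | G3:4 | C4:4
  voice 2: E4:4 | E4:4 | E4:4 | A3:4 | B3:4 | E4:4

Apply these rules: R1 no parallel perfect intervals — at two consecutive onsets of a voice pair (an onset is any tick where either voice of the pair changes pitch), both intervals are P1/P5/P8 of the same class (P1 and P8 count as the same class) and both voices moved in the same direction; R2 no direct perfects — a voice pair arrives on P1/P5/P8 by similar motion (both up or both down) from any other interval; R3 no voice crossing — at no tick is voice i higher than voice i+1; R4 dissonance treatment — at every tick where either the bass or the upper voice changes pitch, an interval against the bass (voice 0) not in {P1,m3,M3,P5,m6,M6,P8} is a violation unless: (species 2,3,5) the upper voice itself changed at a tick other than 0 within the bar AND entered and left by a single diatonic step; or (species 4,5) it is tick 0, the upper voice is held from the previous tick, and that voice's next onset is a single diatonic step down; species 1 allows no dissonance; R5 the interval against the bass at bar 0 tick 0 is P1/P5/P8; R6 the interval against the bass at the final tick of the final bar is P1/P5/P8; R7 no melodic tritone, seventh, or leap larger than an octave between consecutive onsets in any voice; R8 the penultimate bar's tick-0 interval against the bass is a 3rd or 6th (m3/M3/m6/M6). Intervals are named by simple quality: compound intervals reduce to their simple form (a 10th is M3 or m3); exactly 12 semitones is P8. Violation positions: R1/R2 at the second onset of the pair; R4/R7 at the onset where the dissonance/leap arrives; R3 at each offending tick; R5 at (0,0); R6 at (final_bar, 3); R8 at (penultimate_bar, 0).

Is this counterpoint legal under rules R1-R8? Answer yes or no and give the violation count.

bar 0: v0=C3 v1=C4 v2=E4 (M3)
bar 1: v0=E3 v1=C4 v2=E4 (P8)
bar 2: v0=F3 v1=G3 v2=E4 (M7)
bar 3: v0=D3 v1=B3 v2=A3 (P5)
bar 4: v0=B2 v1=G3 v2=B3 (P8)
bar 5: v0=C3 v1=C4 v2=E4 (M3)
  R5 @ bar0.0: opens on M3
  R4 @ bar2.0: F3/G3 M2 untreated
  R4 @ bar2.0: F3/E4 M7 untreated
  R2 @ bar3.0: F3/E4 M7 -> D3/A3 P5 similar
  R3 @ bar3.0: B3 above A3
  R3 @ bar3.1: B3 above A3
  R3 @ bar3.2: B3 above A3
  R3 @ bar3.3: B3 above A3
  R8 @ bar4.0: penult P8 not 3rd/6th
  R2 @ bar5.0: B2/G3 m6 -> C3/C4 P8 similar
  R6 @ bar5.3: closes on M3

No (11 violations)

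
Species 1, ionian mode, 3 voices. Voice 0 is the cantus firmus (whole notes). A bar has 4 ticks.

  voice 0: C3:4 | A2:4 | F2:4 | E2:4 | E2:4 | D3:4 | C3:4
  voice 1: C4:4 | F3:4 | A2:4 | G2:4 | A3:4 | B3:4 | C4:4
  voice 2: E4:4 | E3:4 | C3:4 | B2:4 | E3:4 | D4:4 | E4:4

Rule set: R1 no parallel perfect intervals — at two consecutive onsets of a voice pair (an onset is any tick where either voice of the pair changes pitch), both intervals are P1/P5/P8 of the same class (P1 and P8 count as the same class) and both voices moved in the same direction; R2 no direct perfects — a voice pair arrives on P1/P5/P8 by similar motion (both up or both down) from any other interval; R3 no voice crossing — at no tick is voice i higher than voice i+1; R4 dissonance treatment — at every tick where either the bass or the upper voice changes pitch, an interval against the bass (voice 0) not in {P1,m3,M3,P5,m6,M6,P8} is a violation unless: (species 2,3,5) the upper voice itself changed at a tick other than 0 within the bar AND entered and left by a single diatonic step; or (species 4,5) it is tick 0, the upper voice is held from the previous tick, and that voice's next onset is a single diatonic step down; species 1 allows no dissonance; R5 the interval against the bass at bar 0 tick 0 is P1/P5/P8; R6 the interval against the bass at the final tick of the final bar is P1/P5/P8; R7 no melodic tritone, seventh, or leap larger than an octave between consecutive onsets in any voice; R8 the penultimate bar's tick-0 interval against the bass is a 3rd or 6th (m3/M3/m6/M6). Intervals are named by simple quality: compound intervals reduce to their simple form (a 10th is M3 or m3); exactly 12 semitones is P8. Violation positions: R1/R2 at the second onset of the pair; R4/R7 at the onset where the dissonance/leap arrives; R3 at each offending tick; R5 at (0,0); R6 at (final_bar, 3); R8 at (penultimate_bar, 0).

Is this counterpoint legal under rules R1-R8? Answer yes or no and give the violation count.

No (19 violations)

bar 0: v0=C3 v1=C4 v2=E4 (M3)
bar 1: v0=A2 v1=F3 v2=E3 (P5)
bar 2: v0=F2 v1=A2 v2=C3 (P5)
bar 3: v0=E2 v1=G2 v2=B2 (P5)
bar 4: v0=E2 v1=A3 v2=E3 (P8)
bar 5: v0=D3 v1=B3 v2=D4 (P8)
bar 6: v0=C3 v1=C4 v2=E4 (M3)
  R5 @ bar0.0: opens on M3
  R2 @ bar1.0: C3/E4 M3 -> A2/E3 P5 similar
  R3 @ bar1.0: F3 above E3
  R3 @ bar1.1: F3 above E3
  R3 @ bar1.2: F3 above E3
  R3 @ bar1.3: F3 above E3
  R1 @ bar2.0: A2/E3 P5 -> F2/C3 P5 similar
  R1 @ bar3.0: F2/C3 P5 -> E2/B2 P5 similar
  R3 @ bar4.0: A3 above E3
  R4 @ bar4.0: E2/A3 P4 untreated
  R7 @ bar4.0: G2->A3 leap 14st
  R3 @ bar4.1: A3 above E3
  R3 @ bar4.2: A3 above E3
  R3 @ bar4.3: A3 above E3
  R1 @ bar5.0: E2/E3 P8 -> D3/D4 P8 similar
  R7 @ bar5.0: E2->D3 leap 10st
  R7 @ bar5.0: E3->D4 leap 10st
  R8 @ bar5.0: penult P8 not 3rd/6th
  R6 @ bar6.3: closes on M3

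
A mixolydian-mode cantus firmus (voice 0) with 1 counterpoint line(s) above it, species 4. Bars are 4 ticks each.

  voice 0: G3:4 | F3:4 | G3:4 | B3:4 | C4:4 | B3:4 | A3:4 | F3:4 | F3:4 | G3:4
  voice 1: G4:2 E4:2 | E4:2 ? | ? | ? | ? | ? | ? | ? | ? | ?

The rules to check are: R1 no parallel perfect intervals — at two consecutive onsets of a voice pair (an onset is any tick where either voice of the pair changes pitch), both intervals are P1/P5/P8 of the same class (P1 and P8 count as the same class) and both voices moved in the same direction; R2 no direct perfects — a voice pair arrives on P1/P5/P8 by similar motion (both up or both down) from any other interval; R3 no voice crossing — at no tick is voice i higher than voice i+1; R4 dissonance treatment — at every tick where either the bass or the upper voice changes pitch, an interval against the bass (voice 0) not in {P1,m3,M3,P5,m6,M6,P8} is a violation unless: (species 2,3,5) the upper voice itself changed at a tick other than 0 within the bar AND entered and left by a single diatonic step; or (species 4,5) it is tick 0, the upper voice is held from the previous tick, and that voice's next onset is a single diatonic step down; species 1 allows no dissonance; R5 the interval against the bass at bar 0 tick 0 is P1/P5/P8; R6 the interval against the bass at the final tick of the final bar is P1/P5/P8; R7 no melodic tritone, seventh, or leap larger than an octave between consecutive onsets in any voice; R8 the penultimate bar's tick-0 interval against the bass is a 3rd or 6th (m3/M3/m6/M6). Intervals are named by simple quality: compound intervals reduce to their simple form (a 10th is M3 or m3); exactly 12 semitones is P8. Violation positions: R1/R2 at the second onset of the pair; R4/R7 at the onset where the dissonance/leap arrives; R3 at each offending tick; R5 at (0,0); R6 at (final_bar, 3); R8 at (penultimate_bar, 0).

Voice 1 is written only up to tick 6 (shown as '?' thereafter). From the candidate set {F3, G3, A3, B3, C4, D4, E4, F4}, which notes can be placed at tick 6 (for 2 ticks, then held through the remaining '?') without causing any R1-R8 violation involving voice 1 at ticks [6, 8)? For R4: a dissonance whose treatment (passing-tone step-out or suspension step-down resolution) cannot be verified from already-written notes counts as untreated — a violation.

{A3, C4, D4, E4, F4}

F3: violates R7
G3: violates R4
A3: legal
B3: violates R4
C4: legal
D4: legal
E4: legal
F4: legal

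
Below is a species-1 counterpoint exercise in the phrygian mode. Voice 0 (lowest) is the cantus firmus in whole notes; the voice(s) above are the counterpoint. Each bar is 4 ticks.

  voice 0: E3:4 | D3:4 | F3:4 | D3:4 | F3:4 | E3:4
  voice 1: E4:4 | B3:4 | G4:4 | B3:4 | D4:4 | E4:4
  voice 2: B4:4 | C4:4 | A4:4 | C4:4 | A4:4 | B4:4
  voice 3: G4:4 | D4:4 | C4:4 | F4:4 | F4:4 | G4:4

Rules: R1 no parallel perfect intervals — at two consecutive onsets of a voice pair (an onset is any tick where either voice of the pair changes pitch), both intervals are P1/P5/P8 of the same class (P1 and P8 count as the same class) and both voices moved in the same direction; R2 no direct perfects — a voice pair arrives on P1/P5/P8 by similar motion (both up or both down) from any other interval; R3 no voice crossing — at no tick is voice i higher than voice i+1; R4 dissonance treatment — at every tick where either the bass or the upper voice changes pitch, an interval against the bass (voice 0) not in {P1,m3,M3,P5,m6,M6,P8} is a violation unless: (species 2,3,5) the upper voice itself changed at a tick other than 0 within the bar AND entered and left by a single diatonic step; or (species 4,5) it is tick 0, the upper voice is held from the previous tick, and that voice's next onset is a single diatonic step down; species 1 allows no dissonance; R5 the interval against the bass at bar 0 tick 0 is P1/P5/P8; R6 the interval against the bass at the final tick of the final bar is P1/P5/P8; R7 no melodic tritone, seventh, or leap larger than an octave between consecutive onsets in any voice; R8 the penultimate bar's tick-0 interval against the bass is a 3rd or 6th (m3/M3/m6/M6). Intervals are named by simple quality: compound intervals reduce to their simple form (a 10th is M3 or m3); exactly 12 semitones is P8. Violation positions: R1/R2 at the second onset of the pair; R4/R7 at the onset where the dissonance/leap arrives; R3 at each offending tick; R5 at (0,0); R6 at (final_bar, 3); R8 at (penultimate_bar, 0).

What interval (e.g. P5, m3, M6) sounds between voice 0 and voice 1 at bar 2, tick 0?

voice 0=F3 voice 1=G4 -> M2

M2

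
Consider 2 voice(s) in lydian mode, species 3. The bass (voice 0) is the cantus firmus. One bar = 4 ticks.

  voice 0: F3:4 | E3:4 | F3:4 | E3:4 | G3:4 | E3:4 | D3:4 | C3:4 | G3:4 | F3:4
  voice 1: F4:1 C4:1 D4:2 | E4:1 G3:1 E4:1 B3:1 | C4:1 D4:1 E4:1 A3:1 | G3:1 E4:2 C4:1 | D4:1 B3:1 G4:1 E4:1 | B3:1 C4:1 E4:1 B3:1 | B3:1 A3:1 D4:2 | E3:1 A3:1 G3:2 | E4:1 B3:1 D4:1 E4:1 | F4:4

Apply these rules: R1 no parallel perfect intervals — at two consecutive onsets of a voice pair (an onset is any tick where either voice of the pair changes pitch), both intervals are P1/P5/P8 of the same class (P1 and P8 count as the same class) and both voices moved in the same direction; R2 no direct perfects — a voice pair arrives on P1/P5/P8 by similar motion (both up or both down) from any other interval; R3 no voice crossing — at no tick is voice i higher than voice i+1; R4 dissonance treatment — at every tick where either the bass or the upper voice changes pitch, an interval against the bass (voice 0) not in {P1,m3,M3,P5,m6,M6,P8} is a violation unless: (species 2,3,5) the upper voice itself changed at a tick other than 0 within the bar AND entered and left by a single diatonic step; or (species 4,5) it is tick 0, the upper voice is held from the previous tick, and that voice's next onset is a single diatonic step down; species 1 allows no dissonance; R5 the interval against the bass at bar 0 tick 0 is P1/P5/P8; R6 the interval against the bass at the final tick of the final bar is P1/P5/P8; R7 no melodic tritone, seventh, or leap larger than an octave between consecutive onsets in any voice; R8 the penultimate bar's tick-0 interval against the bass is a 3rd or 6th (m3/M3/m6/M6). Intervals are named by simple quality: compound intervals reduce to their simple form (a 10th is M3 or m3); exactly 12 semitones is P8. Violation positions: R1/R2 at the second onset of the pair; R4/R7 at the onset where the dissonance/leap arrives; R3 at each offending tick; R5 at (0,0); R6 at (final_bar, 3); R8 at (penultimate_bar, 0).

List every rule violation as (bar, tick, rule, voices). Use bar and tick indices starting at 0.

bar 0: v0=F3 v1=F4 downbeat P8
bar 1: v0=E3 v1=E4 downbeat P8
bar 2: v0=F3 v1=C4 downbeat P5
bar 3: v0=E3 v1=G3 downbeat m3
bar 4: v0=G3 v1=D4 downbeat P5
bar 5: v0=E3 v1=B3 downbeat P5
bar 6: v0=D3 v1=B3 downbeat M6
bar 7: v0=C3 v1=E3 downbeat M3
bar 8: v0=G3 v1=E4 downbeat M6
bar 9: v0=F3 v1=F4 downbeat P8
  -> R1 @ bar 2 tick 0 v(0, 1): E3/B3 P5 -> F3/C4 P5 similar
  -> R4 @ bar 2 tick 2 v(0, 1): F3/E4 M7 untreated
  -> R2 @ bar 4 tick 0 v(0, 1): E3/C4 m6 -> G3/D4 P5 similar
  -> R2 @ bar 5 tick 0 v(0, 1): G3/E4 M6 -> E3/B3 P5 similar
  -> R7 @ bar 7 tick 0 v(1,): D4->E3 leap 10st

(2, 0, R1, (0, 1))
(2, 2, R4, (0, 1))
(4, 0, R2, (0, 1))
(5, 0, R2, (0, 1))
(7, 0, R7, (1,))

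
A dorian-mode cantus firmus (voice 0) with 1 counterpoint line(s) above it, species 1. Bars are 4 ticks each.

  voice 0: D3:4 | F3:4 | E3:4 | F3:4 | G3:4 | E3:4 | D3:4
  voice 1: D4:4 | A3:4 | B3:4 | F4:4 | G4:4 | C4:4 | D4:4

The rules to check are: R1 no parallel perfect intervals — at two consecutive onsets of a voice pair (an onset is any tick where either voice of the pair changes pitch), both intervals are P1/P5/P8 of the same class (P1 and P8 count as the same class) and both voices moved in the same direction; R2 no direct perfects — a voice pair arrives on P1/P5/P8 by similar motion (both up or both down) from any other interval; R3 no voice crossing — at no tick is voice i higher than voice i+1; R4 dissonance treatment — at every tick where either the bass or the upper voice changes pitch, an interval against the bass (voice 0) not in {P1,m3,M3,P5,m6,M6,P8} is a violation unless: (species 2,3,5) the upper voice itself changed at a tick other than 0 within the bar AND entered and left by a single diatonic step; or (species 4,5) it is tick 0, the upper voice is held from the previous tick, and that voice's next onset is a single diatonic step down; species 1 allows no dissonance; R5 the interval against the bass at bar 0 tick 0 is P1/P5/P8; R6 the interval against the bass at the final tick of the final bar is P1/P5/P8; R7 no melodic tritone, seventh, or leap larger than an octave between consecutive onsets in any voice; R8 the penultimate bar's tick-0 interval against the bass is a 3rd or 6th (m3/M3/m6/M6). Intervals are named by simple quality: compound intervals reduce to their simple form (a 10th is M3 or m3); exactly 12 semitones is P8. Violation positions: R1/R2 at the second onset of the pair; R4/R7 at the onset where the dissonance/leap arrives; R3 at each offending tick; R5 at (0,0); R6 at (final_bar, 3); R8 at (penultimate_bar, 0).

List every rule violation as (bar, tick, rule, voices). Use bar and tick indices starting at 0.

bar 0: v0=D3 v1=D4 downbeat P8
bar 1: v0=F3 v1=A3 downbeat M3
bar 2: v0=E3 v1=B3 downbeat P5
bar 3: v0=F3 v1=F4 downbeat P8
bar 4: v0=G3 v1=G4 downbeat P8
bar 5: v0=E3 v1=C4 downbeat m6
bar 6: v0=D3 v1=D4 downbeat P8
  -> R2 @ bar 3 tick 0 v(0, 1): E3/B3 P5 -> F3/F4 P8 similar
  -> R7 @ bar 3 tick 0 v(1,): B3->F4 leap 6st
  -> R1 @ bar 4 tick 0 v(0, 1): F3/F4 P8 -> G3/G4 P8 similar

(3, 0, R2, (0, 1))
(3, 0, R7, (1,))
(4, 0, R1, (0, 1))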